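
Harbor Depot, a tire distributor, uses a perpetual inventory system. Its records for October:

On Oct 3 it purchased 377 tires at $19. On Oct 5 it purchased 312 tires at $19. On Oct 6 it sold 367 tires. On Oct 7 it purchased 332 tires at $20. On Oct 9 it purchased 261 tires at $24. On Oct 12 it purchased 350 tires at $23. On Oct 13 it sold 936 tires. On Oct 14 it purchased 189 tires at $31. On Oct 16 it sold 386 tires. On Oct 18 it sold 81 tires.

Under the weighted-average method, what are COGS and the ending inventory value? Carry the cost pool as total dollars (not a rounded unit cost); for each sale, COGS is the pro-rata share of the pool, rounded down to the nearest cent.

After Oct 3: 377 on hand, pool $7,163.00 (≈ $19.0000 each)
After Oct 5: 689 on hand, pool $13,091.00 (≈ $19.0000 each)
Oct 6, sell 367: 367/689 × $13,091.00 → $6,973.00
After Oct 7: 654 on hand, pool $12,758.00 (≈ $19.5076 each)
After Oct 9: 915 on hand, pool $19,022.00 (≈ $20.7891 each)
After Oct 12: 1265 on hand, pool $27,072.00 (≈ $21.4008 each)
Oct 13, sell 936: 936/1265 × $27,072.00 → $20,031.13
After Oct 14: 518 on hand, pool $12,899.87 (≈ $24.9032 each)
Oct 16, sell 386: 386/518 × $12,899.87 → $9,612.64
Oct 18, sell 81: 81/132 × $3,287.23 → $2,017.16
Total COGS = $6,973.00 + $20,031.13 + $9,612.64 + $2,017.16 = $38,633.93
Ending inventory (cost pool remaining) = $1,270.07
Check: goods available $39,904.00 = COGS $38,633.93 + ending $1,270.07

COGS = $38,633.93; ending inventory = $1,270.07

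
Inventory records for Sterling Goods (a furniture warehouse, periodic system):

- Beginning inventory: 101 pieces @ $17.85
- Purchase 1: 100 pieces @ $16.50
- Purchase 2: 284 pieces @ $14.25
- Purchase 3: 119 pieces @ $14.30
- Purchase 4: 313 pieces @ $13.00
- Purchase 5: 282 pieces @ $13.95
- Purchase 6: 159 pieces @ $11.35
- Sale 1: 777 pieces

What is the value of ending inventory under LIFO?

Sale 1 (777) [LIFO — newest first]: 159 @ $11.35 + 282 @ $13.95 + 313 @ $13.00 + 23 @ $14.30 = $10,136.45
Ending inventory: 101 @ $17.85 + 100 @ $16.50 + 284 @ $14.25 + 96 @ $14.30 = $8,872.65

Ending inventory = $8,872.65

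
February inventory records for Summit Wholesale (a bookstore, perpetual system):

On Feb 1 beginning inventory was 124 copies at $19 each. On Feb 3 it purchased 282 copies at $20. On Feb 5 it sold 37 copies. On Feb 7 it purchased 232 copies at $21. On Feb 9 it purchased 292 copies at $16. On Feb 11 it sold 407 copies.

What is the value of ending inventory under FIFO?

Ending inventory = $8,746

Feb 5, 37 sold [FIFO — oldest first]: 37 @ $19 = $703
Feb 11, 407 sold [FIFO — oldest first]: 87 @ $19 + 282 @ $20 + 38 @ $21 = $8,091
Total COGS = $703 + $8,091 = $8,794
Ending inventory: 194 @ $21 + 292 @ $16 = $8,746
Check: goods available $17,540 = COGS $8,794 + ending $8,746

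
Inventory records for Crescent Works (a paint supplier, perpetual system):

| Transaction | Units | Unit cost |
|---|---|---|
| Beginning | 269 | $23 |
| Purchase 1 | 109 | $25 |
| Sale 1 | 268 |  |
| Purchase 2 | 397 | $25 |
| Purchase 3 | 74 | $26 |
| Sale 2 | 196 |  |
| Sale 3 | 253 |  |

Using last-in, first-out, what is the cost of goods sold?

COGS = $17,681

Sale 1 (268) [LIFO — newest first]: 109 @ $25 + 159 @ $23 = $6,382
Sale 2 (196) [LIFO — newest first]: 74 @ $26 + 122 @ $25 = $4,974
Sale 3 (253) [LIFO — newest first]: 253 @ $25 = $6,325
Total COGS = $6,382 + $4,974 + $6,325 = $17,681
Ending inventory: 110 @ $23 + 22 @ $25 = $3,080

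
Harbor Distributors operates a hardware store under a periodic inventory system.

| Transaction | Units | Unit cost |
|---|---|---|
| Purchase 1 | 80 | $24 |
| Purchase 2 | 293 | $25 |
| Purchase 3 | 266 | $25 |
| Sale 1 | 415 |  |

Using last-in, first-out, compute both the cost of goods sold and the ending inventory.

COGS = $10,375; ending inventory = $5,520

Sale 1 (415) [LIFO — newest first]: 266 @ $25 + 149 @ $25 = $10,375
Ending inventory: 80 @ $24 + 144 @ $25 = $5,520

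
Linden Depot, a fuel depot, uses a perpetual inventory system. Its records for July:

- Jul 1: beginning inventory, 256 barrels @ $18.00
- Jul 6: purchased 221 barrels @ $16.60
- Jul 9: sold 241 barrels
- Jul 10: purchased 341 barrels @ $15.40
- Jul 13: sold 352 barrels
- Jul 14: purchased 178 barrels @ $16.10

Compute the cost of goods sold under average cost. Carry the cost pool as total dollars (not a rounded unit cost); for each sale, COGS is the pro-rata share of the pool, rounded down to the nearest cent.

After Jul 1: 256 on hand, pool $4,608.00 (≈ $18.0000 each)
After Jul 6: 477 on hand, pool $8,276.60 (≈ $17.3514 each)
Jul 9, sell 241: 241/477 × $8,276.60 → $4,181.67
After Jul 10: 577 on hand, pool $9,346.33 (≈ $16.1981 each)
Jul 13, sell 352: 352/577 × $9,346.33 → $5,701.74
After Jul 14: 403 on hand, pool $6,510.39 (≈ $16.1548 each)
Total COGS = $4,181.67 + $5,701.74 = $9,883.41
Ending inventory (cost pool remaining) = $6,510.39
Check: goods available $16,393.80 = COGS $9,883.41 + ending $6,510.39

COGS = $9,883.41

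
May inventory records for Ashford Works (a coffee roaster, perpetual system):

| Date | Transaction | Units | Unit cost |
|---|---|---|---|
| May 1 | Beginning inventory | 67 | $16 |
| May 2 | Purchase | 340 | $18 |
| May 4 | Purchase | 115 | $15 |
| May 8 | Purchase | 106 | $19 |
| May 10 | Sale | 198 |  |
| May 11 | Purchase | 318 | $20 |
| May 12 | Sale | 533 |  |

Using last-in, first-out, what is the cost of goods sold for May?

COGS = $13,555

May 10, 198 sold [LIFO — newest first]: 106 @ $19 + 92 @ $15 = $3,394
May 12, 533 sold [LIFO — newest first]: 318 @ $20 + 23 @ $15 + 192 @ $18 = $10,161
Total COGS = $3,394 + $10,161 = $13,555
Ending inventory: 67 @ $16 + 148 @ $18 = $3,736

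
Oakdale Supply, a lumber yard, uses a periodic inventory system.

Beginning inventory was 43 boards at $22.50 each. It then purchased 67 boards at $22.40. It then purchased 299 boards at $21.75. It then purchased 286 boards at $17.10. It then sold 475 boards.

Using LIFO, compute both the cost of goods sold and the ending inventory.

COGS = $9,001.35; ending inventory = $4,860.80

Sale 1 (475) [LIFO — newest first]: 286 @ $17.10 + 189 @ $21.75 = $9,001.35
Ending inventory: 43 @ $22.50 + 67 @ $22.40 + 110 @ $21.75 = $4,860.80
Check: goods available $13,862.15 = COGS $9,001.35 + ending $4,860.80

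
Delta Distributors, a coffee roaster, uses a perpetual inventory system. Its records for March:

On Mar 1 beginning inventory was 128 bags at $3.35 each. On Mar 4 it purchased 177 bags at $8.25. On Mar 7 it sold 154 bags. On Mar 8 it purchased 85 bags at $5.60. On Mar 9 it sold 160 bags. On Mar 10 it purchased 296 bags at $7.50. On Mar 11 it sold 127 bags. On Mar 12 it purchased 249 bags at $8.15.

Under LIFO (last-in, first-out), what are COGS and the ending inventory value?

COGS = $3,062.95; ending inventory = $3,551.45

Mar 7, 154 sold [LIFO — newest first]: 154 @ $8.25 = $1,270.50
Mar 9, 160 sold [LIFO — newest first]: 85 @ $5.60 + 23 @ $8.25 + 52 @ $3.35 = $839.95
Mar 11, 127 sold [LIFO — newest first]: 127 @ $7.50 = $952.50
Total COGS = $1,270.50 + $839.95 + $952.50 = $3,062.95
Ending inventory: 76 @ $3.35 + 169 @ $7.50 + 249 @ $8.15 = $3,551.45
Check: goods available $6,614.40 = COGS $3,062.95 + ending $3,551.45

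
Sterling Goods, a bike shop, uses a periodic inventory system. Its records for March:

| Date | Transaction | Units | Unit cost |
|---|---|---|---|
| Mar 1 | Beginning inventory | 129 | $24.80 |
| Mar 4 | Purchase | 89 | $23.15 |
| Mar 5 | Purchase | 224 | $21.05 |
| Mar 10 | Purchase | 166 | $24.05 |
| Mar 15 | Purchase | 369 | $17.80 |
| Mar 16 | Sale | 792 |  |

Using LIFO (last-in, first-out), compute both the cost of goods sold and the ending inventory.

COGS = $16,039.65; ending inventory = $4,495.60

Mar 16, 792 sold [LIFO — newest first]: 369 @ $17.80 + 166 @ $24.05 + 224 @ $21.05 + 33 @ $23.15 = $16,039.65
Ending inventory: 129 @ $24.80 + 56 @ $23.15 = $4,495.60
Check: goods available $20,535.25 = COGS $16,039.65 + ending $4,495.60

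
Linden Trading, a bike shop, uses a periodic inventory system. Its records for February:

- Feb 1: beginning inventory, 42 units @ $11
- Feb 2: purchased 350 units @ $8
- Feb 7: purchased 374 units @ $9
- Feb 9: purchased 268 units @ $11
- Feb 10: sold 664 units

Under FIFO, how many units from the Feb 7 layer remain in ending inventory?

102

Feb 10, 664 sold [FIFO — oldest first]: 42 @ $11 + 350 @ $8 + 272 @ $9 = $5,710
Ending inventory: 102 @ $9 + 268 @ $11 = $3,866
Check: goods available $9,576 = COGS $5,710 + ending $3,866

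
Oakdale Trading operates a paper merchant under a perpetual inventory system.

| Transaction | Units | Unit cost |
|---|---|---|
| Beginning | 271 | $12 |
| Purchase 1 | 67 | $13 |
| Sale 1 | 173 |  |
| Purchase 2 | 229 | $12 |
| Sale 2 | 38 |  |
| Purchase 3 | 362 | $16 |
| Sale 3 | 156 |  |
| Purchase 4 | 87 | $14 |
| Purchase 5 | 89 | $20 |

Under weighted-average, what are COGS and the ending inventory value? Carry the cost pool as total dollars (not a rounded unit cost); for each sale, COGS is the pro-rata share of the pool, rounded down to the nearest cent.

After Beginning: 271 on hand, pool $3,252.00 (≈ $12.0000 each)
After Purchase 1: 338 on hand, pool $4,123.00 (≈ $12.1982 each)
Sale 1, sell 173: 173/338 × $4,123.00 → $2,110.29
After Purchase 2: 394 on hand, pool $4,760.71 (≈ $12.0830 each)
Sale 2, sell 38: 38/394 × $4,760.71 → $459.15
After Purchase 3: 718 on hand, pool $10,093.56 (≈ $14.0579 each)
Sale 3, sell 156: 156/718 × $10,093.56 → $2,193.02
After Purchase 4: 649 on hand, pool $9,118.54 (≈ $14.0501 each)
After Purchase 5: 738 on hand, pool $10,898.54 (≈ $14.7677 each)
Total COGS = $2,110.29 + $459.15 + $2,193.02 = $4,762.46
Ending inventory (cost pool remaining) = $10,898.54
Check: goods available $15,661.00 = COGS $4,762.46 + ending $10,898.54

COGS = $4,762.46; ending inventory = $10,898.54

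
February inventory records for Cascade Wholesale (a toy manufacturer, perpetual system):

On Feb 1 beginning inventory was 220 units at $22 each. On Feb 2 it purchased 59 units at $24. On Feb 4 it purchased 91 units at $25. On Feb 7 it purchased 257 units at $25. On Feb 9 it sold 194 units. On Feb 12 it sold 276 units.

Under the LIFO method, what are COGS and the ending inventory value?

Feb 9, 194 sold [LIFO — newest first]: 194 @ $25 = $4,850
Feb 12, 276 sold [LIFO — newest first]: 63 @ $25 + 91 @ $25 + 59 @ $24 + 63 @ $22 = $6,652
Total COGS = $4,850 + $6,652 = $11,502
Ending inventory: 157 @ $22 = $3,454
Check: goods available $14,956 = COGS $11,502 + ending $3,454

COGS = $11,502; ending inventory = $3,454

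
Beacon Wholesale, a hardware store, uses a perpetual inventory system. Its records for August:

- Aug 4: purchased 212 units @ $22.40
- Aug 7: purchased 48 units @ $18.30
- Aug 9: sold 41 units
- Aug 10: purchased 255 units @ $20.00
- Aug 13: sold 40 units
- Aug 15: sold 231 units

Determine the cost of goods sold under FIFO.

COGS = $6,667.20

Aug 9, 41 sold [FIFO — oldest first]: 41 @ $22.40 = $918.40
Aug 13, 40 sold [FIFO — oldest first]: 40 @ $22.40 = $896.00
Aug 15, 231 sold [FIFO — oldest first]: 131 @ $22.40 + 48 @ $18.30 + 52 @ $20.00 = $4,852.80
Total COGS = $918.40 + $896.00 + $4,852.80 = $6,667.20
Ending inventory: 203 @ $20.00 = $4,060.00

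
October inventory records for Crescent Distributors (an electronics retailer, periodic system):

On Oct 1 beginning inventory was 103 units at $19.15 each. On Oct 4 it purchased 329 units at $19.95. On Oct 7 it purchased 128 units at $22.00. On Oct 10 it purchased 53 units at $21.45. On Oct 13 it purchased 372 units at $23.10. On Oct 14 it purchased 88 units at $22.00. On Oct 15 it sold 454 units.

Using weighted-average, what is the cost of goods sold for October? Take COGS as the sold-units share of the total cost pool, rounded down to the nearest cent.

Oct 15, sell 454: 454/1073 × $23,018.05 → $9,739.23
Ending inventory (cost pool remaining) = $13,278.82

COGS = $9,739.23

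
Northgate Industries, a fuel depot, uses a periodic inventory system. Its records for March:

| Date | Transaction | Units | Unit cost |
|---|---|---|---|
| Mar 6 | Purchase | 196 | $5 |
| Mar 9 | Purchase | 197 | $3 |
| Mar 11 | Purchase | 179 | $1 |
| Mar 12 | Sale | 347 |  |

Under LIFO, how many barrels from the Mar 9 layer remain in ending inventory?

29

Mar 12, 347 sold [LIFO — newest first]: 179 @ $1 + 168 @ $3 = $683
Ending inventory: 196 @ $5 + 29 @ $3 = $1,067
Check: goods available $1,750 = COGS $683 + ending $1,067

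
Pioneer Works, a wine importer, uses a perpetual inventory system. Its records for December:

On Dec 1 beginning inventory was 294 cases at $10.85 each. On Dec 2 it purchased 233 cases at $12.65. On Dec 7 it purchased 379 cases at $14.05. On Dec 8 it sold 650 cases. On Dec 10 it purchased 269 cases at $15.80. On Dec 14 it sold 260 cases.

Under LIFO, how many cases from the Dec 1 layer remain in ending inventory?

Dec 8, 650 sold [LIFO — newest first]: 379 @ $14.05 + 233 @ $12.65 + 38 @ $10.85 = $8,684.70
Dec 14, 260 sold [LIFO — newest first]: 260 @ $15.80 = $4,108.00
Total COGS = $8,684.70 + $4,108.00 = $12,792.70
Ending inventory: 256 @ $10.85 + 9 @ $15.80 = $2,919.80

256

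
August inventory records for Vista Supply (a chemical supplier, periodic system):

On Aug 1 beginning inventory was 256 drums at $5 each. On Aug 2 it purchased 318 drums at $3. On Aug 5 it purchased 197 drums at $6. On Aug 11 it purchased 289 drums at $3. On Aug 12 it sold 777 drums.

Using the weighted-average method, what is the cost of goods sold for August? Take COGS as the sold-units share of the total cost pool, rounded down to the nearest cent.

COGS = $3,139.51

Aug 12, sell 777: 777/1060 × $4,283.00 → $3,139.51
Ending inventory (cost pool remaining) = $1,143.49
Check: goods available $4,283.00 = COGS $3,139.51 + ending $1,143.49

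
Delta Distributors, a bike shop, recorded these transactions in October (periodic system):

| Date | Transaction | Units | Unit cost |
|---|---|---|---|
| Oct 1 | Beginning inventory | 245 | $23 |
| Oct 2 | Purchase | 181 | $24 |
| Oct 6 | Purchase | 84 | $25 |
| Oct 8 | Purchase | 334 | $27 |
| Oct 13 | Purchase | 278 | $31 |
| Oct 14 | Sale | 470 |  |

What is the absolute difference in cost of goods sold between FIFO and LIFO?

$2,723

FIFO COGS: 245 @ $23 + 181 @ $24 + 44 @ $25 = $11,079
LIFO COGS: 278 @ $31 + 192 @ $27 = $13,802
Difference = |$11,079 − $13,802| = $2,723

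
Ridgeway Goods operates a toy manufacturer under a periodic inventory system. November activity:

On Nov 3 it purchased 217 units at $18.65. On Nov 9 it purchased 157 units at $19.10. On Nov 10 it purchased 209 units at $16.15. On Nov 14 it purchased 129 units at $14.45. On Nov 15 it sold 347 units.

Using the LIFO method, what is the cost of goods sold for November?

Nov 15, 347 sold [LIFO — newest first]: 129 @ $14.45 + 209 @ $16.15 + 9 @ $19.10 = $5,411.30
Ending inventory: 217 @ $18.65 + 148 @ $19.10 = $6,873.85
Check: goods available $12,285.15 = COGS $5,411.30 + ending $6,873.85

COGS = $5,411.30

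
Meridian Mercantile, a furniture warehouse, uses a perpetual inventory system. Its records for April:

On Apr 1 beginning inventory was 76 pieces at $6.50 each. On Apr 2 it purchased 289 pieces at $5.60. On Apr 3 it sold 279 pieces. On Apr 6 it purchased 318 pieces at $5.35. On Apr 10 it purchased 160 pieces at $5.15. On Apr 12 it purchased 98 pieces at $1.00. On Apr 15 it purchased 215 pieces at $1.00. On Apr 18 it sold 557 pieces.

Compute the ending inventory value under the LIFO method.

Ending inventory = $1,801.90

Apr 3, 279 sold [LIFO — newest first]: 279 @ $5.60 = $1,562.40
Apr 18, 557 sold [LIFO — newest first]: 215 @ $1.00 + 98 @ $1.00 + 160 @ $5.15 + 84 @ $5.35 = $1,586.40
Total COGS = $1,562.40 + $1,586.40 = $3,148.80
Ending inventory: 76 @ $6.50 + 10 @ $5.60 + 234 @ $5.35 = $1,801.90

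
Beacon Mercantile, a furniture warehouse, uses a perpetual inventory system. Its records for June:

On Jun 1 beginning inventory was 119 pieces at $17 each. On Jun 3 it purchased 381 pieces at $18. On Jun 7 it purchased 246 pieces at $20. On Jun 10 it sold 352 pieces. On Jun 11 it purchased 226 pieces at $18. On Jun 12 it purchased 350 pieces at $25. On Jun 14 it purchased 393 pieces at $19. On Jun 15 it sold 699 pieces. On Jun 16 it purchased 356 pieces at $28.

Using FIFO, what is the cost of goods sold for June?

COGS = $19,844

Jun 10, 352 sold [FIFO — oldest first]: 119 @ $17 + 233 @ $18 = $6,217
Jun 15, 699 sold [FIFO — oldest first]: 148 @ $18 + 246 @ $20 + 226 @ $18 + 79 @ $25 = $13,627
Total COGS = $6,217 + $13,627 = $19,844
Ending inventory: 271 @ $25 + 393 @ $19 + 356 @ $28 = $24,210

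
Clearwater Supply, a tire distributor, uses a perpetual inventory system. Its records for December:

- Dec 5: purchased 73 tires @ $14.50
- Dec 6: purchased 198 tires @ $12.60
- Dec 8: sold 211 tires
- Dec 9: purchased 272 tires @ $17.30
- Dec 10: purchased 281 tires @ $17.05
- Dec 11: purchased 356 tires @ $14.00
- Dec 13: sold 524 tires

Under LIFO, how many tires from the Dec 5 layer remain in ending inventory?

60

Dec 8, 211 sold [LIFO — newest first]: 198 @ $12.60 + 13 @ $14.50 = $2,683.30
Dec 13, 524 sold [LIFO — newest first]: 356 @ $14.00 + 168 @ $17.05 = $7,848.40
Total COGS = $2,683.30 + $7,848.40 = $10,531.70
Ending inventory: 60 @ $14.50 + 272 @ $17.30 + 113 @ $17.05 = $7,502.25
Check: goods available $18,033.95 = COGS $10,531.70 + ending $7,502.25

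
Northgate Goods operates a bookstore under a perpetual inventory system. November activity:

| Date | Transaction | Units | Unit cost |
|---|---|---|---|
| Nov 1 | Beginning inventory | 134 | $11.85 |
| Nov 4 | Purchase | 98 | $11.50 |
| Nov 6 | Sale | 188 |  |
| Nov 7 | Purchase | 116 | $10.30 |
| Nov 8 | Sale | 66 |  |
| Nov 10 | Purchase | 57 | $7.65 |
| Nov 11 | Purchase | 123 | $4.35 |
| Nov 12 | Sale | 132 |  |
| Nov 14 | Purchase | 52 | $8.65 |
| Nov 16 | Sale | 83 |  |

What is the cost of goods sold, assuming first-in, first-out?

Nov 6, 188 sold [FIFO — oldest first]: 134 @ $11.85 + 54 @ $11.50 = $2,208.90
Nov 8, 66 sold [FIFO — oldest first]: 44 @ $11.50 + 22 @ $10.30 = $732.60
Nov 12, 132 sold [FIFO — oldest first]: 94 @ $10.30 + 38 @ $7.65 = $1,258.90
Nov 16, 83 sold [FIFO — oldest first]: 19 @ $7.65 + 64 @ $4.35 = $423.75
Total COGS = $2,208.90 + $732.60 + $1,258.90 + $423.75 = $4,624.15
Ending inventory: 59 @ $4.35 + 52 @ $8.65 = $706.45

COGS = $4,624.15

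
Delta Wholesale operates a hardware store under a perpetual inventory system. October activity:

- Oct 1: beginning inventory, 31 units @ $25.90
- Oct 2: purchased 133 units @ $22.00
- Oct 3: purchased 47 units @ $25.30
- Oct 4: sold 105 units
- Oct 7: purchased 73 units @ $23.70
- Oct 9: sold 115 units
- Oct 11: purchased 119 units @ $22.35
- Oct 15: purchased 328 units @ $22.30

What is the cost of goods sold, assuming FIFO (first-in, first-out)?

COGS = $5,131.30

Oct 4, 105 sold [FIFO — oldest first]: 31 @ $25.90 + 74 @ $22.00 = $2,430.90
Oct 9, 115 sold [FIFO — oldest first]: 59 @ $22.00 + 47 @ $25.30 + 9 @ $23.70 = $2,700.40
Total COGS = $2,430.90 + $2,700.40 = $5,131.30
Ending inventory: 64 @ $23.70 + 119 @ $22.35 + 328 @ $22.30 = $11,490.85
Check: goods available $16,622.15 = COGS $5,131.30 + ending $11,490.85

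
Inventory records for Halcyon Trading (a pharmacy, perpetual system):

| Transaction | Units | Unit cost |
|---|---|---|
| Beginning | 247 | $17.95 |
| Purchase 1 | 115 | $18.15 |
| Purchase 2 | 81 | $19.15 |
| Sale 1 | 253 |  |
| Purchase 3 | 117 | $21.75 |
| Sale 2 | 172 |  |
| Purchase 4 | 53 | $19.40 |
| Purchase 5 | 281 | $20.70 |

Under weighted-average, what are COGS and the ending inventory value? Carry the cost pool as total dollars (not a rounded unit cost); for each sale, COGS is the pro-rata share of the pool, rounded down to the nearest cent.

After Beginning: 247 on hand, pool $4,433.65 (≈ $17.9500 each)
After Purchase 1: 362 on hand, pool $6,520.90 (≈ $18.0135 each)
After Purchase 2: 443 on hand, pool $8,072.05 (≈ $18.2213 each)
Sale 1, sell 253: 253/443 × $8,072.05 → $4,609.99
After Purchase 3: 307 on hand, pool $6,006.81 (≈ $19.5662 each)
Sale 2, sell 172: 172/307 × $6,006.81 → $3,365.37
After Purchase 4: 188 on hand, pool $3,669.64 (≈ $19.5194 each)
After Purchase 5: 469 on hand, pool $9,486.34 (≈ $20.2267 each)
Total COGS = $4,609.99 + $3,365.37 = $7,975.36
Ending inventory (cost pool remaining) = $9,486.34

COGS = $7,975.36; ending inventory = $9,486.34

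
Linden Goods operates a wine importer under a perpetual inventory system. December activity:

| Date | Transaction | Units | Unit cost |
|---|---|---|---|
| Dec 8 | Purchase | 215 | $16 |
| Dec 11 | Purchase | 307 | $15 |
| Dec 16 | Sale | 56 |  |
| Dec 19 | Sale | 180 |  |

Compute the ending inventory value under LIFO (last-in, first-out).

Dec 16, 56 sold [LIFO — newest first]: 56 @ $15 = $840
Dec 19, 180 sold [LIFO — newest first]: 180 @ $15 = $2,700
Total COGS = $840 + $2,700 = $3,540
Ending inventory: 215 @ $16 + 71 @ $15 = $4,505
Check: goods available $8,045 = COGS $3,540 + ending $4,505

Ending inventory = $4,505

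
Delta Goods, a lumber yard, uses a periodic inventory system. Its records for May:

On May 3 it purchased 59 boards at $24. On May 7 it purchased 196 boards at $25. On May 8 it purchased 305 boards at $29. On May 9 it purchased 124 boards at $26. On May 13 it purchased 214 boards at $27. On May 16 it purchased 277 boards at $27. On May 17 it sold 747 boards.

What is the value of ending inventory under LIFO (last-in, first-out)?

Ending inventory = $11,333

May 17, 747 sold [LIFO — newest first]: 277 @ $27 + 214 @ $27 + 124 @ $26 + 132 @ $29 = $20,309
Ending inventory: 59 @ $24 + 196 @ $25 + 173 @ $29 = $11,333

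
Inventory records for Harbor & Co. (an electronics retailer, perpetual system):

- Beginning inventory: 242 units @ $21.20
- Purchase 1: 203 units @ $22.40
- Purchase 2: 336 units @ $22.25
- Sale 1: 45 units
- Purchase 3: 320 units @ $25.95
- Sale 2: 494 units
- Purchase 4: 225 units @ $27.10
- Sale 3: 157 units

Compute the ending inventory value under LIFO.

Ending inventory = $14,123.65

Sale 1 (45) [LIFO — newest first]: 45 @ $22.25 = $1,001.25
Sale 2 (494) [LIFO — newest first]: 320 @ $25.95 + 174 @ $22.25 = $12,175.50
Sale 3 (157) [LIFO — newest first]: 157 @ $27.10 = $4,254.70
Total COGS = $1,001.25 + $12,175.50 + $4,254.70 = $17,431.45
Ending inventory: 242 @ $21.20 + 203 @ $22.40 + 117 @ $22.25 + 68 @ $27.10 = $14,123.65
Check: goods available $31,555.10 = COGS $17,431.45 + ending $14,123.65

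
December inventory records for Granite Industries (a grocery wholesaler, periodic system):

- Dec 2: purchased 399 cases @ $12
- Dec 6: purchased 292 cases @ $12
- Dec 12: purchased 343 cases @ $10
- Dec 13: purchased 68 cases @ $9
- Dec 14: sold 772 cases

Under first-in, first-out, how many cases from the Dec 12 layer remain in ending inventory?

262

Dec 14, 772 sold [FIFO — oldest first]: 399 @ $12 + 292 @ $12 + 81 @ $10 = $9,102
Ending inventory: 262 @ $10 + 68 @ $9 = $3,232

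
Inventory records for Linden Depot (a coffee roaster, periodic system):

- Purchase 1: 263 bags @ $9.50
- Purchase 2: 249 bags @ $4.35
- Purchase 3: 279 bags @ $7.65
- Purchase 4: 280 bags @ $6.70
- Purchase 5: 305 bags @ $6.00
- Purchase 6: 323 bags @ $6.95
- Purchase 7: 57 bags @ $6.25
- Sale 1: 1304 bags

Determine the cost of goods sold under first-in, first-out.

COGS = $8,990.00

Sale 1 (1304) [FIFO — oldest first]: 263 @ $9.50 + 249 @ $4.35 + 279 @ $7.65 + 280 @ $6.70 + 233 @ $6.00 = $8,990.00
Ending inventory: 72 @ $6.00 + 323 @ $6.95 + 57 @ $6.25 = $3,033.10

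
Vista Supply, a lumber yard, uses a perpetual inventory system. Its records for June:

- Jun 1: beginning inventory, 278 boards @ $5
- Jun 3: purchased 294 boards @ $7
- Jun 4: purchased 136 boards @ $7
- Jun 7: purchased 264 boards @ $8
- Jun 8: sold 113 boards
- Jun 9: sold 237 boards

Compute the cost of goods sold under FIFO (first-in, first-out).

COGS = $1,894

Jun 8, 113 sold [FIFO — oldest first]: 113 @ $5 = $565
Jun 9, 237 sold [FIFO — oldest first]: 165 @ $5 + 72 @ $7 = $1,329
Total COGS = $565 + $1,329 = $1,894
Ending inventory: 222 @ $7 + 136 @ $7 + 264 @ $8 = $4,618
Check: goods available $6,512 = COGS $1,894 + ending $4,618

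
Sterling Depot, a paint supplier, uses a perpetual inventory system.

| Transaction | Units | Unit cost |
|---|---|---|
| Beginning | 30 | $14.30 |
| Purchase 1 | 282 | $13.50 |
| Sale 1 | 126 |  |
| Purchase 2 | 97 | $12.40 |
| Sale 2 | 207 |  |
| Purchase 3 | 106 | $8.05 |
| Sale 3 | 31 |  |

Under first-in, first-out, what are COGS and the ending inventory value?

Sale 1 (126) [FIFO — oldest first]: 30 @ $14.30 + 96 @ $13.50 = $1,725.00
Sale 2 (207) [FIFO — oldest first]: 186 @ $13.50 + 21 @ $12.40 = $2,771.40
Sale 3 (31) [FIFO — oldest first]: 31 @ $12.40 = $384.40
Total COGS = $1,725.00 + $2,771.40 + $384.40 = $4,880.80
Ending inventory: 45 @ $12.40 + 106 @ $8.05 = $1,411.30
Check: goods available $6,292.10 = COGS $4,880.80 + ending $1,411.30

COGS = $4,880.80; ending inventory = $1,411.30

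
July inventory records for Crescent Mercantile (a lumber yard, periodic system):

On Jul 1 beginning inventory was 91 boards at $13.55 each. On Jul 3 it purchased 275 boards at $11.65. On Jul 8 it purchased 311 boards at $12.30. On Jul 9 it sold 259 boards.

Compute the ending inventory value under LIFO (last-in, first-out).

Ending inventory = $5,076.40

Jul 9, 259 sold [LIFO — newest first]: 259 @ $12.30 = $3,185.70
Ending inventory: 91 @ $13.55 + 275 @ $11.65 + 52 @ $12.30 = $5,076.40
Check: goods available $8,262.10 = COGS $3,185.70 + ending $5,076.40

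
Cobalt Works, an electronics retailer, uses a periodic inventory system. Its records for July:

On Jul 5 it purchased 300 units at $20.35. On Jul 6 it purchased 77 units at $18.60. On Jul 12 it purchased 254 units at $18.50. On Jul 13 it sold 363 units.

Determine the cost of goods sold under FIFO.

COGS = $7,276.80

Jul 13, 363 sold [FIFO — oldest first]: 300 @ $20.35 + 63 @ $18.60 = $7,276.80
Ending inventory: 14 @ $18.60 + 254 @ $18.50 = $4,959.40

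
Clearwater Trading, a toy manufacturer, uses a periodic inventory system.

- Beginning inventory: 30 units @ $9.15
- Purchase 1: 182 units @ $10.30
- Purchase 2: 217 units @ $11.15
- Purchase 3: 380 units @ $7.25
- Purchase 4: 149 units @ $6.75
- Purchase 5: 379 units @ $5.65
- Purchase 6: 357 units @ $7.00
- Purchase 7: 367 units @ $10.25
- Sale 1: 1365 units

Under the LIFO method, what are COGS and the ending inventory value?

COGS = $10,227.10; ending inventory = $6,504.40

Sale 1 (1365) [LIFO — newest first]: 367 @ $10.25 + 357 @ $7.00 + 379 @ $5.65 + 149 @ $6.75 + 113 @ $7.25 = $10,227.10
Ending inventory: 30 @ $9.15 + 182 @ $10.30 + 217 @ $11.15 + 267 @ $7.25 = $6,504.40
Check: goods available $16,731.50 = COGS $10,227.10 + ending $6,504.40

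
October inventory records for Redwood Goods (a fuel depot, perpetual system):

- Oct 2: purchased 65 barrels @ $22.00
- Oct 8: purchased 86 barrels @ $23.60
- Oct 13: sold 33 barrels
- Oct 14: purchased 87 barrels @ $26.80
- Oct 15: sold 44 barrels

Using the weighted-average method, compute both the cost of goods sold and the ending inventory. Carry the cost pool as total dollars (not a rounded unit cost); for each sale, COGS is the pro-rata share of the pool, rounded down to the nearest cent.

COGS = $1,836.78; ending inventory = $3,954.42

After Oct 2: 65 on hand, pool $1,430.00 (≈ $22.0000 each)
After Oct 8: 151 on hand, pool $3,459.60 (≈ $22.9113 each)
Oct 13, sell 33: 33/151 × $3,459.60 → $756.07
After Oct 14: 205 on hand, pool $5,035.13 (≈ $24.5616 each)
Oct 15, sell 44: 44/205 × $5,035.13 → $1,080.71
Total COGS = $756.07 + $1,080.71 = $1,836.78
Ending inventory (cost pool remaining) = $3,954.42
Check: goods available $5,791.20 = COGS $1,836.78 + ending $3,954.42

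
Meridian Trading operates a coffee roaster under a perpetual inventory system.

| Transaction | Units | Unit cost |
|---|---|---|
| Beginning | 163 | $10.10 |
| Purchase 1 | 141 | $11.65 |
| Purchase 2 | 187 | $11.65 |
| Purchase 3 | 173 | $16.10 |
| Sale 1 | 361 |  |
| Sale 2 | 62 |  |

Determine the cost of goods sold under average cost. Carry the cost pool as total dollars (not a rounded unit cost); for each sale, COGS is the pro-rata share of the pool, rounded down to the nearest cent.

After Beginning: 163 on hand, pool $1,646.30 (≈ $10.1000 each)
After Purchase 1: 304 on hand, pool $3,288.95 (≈ $10.8189 each)
After Purchase 2: 491 on hand, pool $5,467.50 (≈ $11.1354 each)
After Purchase 3: 664 on hand, pool $8,252.80 (≈ $12.4289 each)
Sale 1, sell 361: 361/664 × $8,252.80 → $4,486.83
Sale 2, sell 62: 62/303 × $3,765.97 → $770.59
Total COGS = $4,486.83 + $770.59 = $5,257.42
Ending inventory (cost pool remaining) = $2,995.38

COGS = $5,257.42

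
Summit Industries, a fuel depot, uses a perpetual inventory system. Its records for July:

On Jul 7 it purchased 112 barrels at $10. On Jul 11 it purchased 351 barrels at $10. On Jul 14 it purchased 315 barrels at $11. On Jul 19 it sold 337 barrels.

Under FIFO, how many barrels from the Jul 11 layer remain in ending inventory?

126

Jul 19, 337 sold [FIFO — oldest first]: 112 @ $10 + 225 @ $10 = $3,370
Ending inventory: 126 @ $10 + 315 @ $11 = $4,725
Check: goods available $8,095 = COGS $3,370 + ending $4,725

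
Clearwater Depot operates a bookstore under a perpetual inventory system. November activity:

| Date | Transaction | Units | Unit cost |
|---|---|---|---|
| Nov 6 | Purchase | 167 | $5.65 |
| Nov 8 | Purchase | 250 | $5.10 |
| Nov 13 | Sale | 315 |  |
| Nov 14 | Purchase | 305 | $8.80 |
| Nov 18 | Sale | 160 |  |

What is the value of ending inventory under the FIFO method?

Nov 13, 315 sold [FIFO — oldest first]: 167 @ $5.65 + 148 @ $5.10 = $1,698.35
Nov 18, 160 sold [FIFO — oldest first]: 102 @ $5.10 + 58 @ $8.80 = $1,030.60
Total COGS = $1,698.35 + $1,030.60 = $2,728.95
Ending inventory: 247 @ $8.80 = $2,173.60

Ending inventory = $2,173.60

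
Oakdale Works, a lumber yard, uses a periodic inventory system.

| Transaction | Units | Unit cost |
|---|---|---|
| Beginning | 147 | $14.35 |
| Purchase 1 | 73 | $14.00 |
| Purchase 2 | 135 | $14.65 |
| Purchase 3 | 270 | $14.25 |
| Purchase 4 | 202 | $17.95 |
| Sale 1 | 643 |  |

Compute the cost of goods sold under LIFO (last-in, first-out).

COGS = $9,955.15

Sale 1 (643) [LIFO — newest first]: 202 @ $17.95 + 270 @ $14.25 + 135 @ $14.65 + 36 @ $14.00 = $9,955.15
Ending inventory: 147 @ $14.35 + 37 @ $14.00 = $2,627.45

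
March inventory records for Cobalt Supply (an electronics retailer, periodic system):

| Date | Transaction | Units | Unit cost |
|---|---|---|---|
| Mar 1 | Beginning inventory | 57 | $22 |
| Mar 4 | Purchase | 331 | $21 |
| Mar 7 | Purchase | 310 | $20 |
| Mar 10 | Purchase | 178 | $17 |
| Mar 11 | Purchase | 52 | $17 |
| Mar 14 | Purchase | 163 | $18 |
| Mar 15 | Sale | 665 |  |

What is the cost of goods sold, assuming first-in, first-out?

COGS = $13,745

Mar 15, 665 sold [FIFO — oldest first]: 57 @ $22 + 331 @ $21 + 277 @ $20 = $13,745
Ending inventory: 33 @ $20 + 178 @ $17 + 52 @ $17 + 163 @ $18 = $7,504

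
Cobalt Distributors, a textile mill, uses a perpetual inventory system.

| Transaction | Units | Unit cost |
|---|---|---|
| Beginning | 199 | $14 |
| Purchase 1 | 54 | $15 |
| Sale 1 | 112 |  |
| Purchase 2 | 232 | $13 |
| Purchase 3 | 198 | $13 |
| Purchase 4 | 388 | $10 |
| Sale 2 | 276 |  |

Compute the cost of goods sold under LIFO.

COGS = $4,382

Sale 1 (112) [LIFO — newest first]: 54 @ $15 + 58 @ $14 = $1,622
Sale 2 (276) [LIFO — newest first]: 276 @ $10 = $2,760
Total COGS = $1,622 + $2,760 = $4,382
Ending inventory: 141 @ $14 + 232 @ $13 + 198 @ $13 + 112 @ $10 = $8,684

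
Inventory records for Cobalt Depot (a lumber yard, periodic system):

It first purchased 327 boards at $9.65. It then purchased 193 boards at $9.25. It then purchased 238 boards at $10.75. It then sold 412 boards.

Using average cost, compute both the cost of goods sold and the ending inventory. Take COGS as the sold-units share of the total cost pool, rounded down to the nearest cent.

COGS = $4,076.13; ending inventory = $3,423.17

Sale 1, sell 412: 412/758 × $7,499.30 → $4,076.13
Ending inventory (cost pool remaining) = $3,423.17
Check: goods available $7,499.30 = COGS $4,076.13 + ending $3,423.17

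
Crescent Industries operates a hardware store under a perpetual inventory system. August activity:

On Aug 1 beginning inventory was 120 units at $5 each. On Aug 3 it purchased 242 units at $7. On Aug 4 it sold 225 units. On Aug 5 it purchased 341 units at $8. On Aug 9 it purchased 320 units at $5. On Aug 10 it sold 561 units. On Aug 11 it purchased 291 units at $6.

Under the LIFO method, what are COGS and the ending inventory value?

COGS = $5,103; ending inventory = $3,265

Aug 4, 225 sold [LIFO — newest first]: 225 @ $7 = $1,575
Aug 10, 561 sold [LIFO — newest first]: 320 @ $5 + 241 @ $8 = $3,528
Total COGS = $1,575 + $3,528 = $5,103
Ending inventory: 120 @ $5 + 17 @ $7 + 100 @ $8 + 291 @ $6 = $3,265
Check: goods available $8,368 = COGS $5,103 + ending $3,265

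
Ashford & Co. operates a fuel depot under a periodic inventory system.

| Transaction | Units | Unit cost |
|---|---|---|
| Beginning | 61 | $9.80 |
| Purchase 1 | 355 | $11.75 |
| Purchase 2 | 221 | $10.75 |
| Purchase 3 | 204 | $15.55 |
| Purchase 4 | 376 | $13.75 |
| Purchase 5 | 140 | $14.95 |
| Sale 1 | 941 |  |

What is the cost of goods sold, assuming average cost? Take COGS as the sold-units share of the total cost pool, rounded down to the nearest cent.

Sale 1, sell 941: 941/1357 × $17,580.00 → $12,190.70
Ending inventory (cost pool remaining) = $5,389.30

COGS = $12,190.70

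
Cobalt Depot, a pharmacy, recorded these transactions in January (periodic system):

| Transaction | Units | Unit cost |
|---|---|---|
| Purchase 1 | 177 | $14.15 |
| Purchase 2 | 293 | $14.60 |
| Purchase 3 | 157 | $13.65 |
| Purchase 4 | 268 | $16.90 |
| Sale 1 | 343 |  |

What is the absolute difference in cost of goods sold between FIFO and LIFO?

FIFO COGS: 177 @ $14.15 + 166 @ $14.60 = $4,928.15
LIFO COGS: 268 @ $16.90 + 75 @ $13.65 = $5,552.95
Difference = |$4,928.15 − $5,552.95| = $624.80

$624.80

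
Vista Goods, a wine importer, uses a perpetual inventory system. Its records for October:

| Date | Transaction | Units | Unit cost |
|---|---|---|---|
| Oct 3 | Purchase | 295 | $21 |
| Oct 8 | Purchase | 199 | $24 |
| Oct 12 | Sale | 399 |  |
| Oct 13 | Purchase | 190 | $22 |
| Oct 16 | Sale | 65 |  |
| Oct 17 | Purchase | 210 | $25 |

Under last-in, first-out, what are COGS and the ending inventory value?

Oct 12, 399 sold [LIFO — newest first]: 199 @ $24 + 200 @ $21 = $8,976
Oct 16, 65 sold [LIFO — newest first]: 65 @ $22 = $1,430
Total COGS = $8,976 + $1,430 = $10,406
Ending inventory: 95 @ $21 + 125 @ $22 + 210 @ $25 = $9,995
Check: goods available $20,401 = COGS $10,406 + ending $9,995

COGS = $10,406; ending inventory = $9,995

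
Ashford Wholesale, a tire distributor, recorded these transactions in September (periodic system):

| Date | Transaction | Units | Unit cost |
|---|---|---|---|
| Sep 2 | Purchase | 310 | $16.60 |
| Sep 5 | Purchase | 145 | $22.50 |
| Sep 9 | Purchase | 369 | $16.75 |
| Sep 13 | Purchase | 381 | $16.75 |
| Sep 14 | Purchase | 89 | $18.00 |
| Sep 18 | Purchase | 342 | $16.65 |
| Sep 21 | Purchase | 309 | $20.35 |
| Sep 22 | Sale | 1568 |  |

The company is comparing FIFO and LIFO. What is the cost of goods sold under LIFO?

COGS = $27,901.95

FIFO COGS: 310 @ $16.60 + 145 @ $22.50 + 369 @ $16.75 + 381 @ $16.75 + 89 @ $18.00 + 274 @ $16.65 = $27,135.10
LIFO COGS: 309 @ $20.35 + 342 @ $16.65 + 89 @ $18.00 + 381 @ $16.75 + 369 @ $16.75 + 78 @ $22.50 = $27,901.95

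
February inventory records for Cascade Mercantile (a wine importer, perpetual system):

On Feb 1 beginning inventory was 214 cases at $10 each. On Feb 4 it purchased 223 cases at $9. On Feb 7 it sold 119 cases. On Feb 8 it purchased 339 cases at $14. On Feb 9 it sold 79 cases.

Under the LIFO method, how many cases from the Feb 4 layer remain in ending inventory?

Feb 7, 119 sold [LIFO — newest first]: 119 @ $9 = $1,071
Feb 9, 79 sold [LIFO — newest first]: 79 @ $14 = $1,106
Total COGS = $1,071 + $1,106 = $2,177
Ending inventory: 214 @ $10 + 104 @ $9 + 260 @ $14 = $6,716

104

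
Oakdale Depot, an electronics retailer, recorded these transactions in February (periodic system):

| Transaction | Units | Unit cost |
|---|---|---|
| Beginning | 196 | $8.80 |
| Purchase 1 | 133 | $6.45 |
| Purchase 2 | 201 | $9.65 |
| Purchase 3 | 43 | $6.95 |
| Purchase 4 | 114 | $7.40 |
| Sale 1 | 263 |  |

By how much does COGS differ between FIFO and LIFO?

FIFO COGS: 196 @ $8.80 + 67 @ $6.45 = $2,156.95
LIFO COGS: 114 @ $7.40 + 43 @ $6.95 + 106 @ $9.65 = $2,165.35
Difference = |$2,156.95 − $2,165.35| = $8.40

$8.40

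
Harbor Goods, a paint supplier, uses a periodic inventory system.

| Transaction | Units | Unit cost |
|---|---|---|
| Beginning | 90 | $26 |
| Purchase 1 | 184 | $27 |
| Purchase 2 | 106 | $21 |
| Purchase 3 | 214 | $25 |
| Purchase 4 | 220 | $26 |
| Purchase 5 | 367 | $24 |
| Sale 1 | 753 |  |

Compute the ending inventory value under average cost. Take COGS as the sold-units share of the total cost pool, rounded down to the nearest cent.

Ending inventory = $10,659.05

Sale 1, sell 753: 753/1181 × $29,412.00 → $18,752.95
Ending inventory (cost pool remaining) = $10,659.05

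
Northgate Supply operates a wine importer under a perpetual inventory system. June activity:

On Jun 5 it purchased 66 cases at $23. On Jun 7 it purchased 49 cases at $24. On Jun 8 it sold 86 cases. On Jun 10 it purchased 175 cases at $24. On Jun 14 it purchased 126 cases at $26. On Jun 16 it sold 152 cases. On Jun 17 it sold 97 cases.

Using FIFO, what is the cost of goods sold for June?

Jun 8, 86 sold [FIFO — oldest first]: 66 @ $23 + 20 @ $24 = $1,998
Jun 16, 152 sold [FIFO — oldest first]: 29 @ $24 + 123 @ $24 = $3,648
Jun 17, 97 sold [FIFO — oldest first]: 52 @ $24 + 45 @ $26 = $2,418
Total COGS = $1,998 + $3,648 + $2,418 = $8,064
Ending inventory: 81 @ $26 = $2,106

COGS = $8,064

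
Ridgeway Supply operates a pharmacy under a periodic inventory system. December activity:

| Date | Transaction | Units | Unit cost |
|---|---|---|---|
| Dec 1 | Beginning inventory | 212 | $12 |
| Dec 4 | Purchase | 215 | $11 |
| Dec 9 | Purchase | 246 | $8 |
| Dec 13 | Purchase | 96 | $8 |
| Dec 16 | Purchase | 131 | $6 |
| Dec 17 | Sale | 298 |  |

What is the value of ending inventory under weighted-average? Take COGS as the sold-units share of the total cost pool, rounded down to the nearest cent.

Dec 17, sell 298: 298/900 × $8,431.00 → $2,791.59
Ending inventory (cost pool remaining) = $5,639.41

Ending inventory = $5,639.41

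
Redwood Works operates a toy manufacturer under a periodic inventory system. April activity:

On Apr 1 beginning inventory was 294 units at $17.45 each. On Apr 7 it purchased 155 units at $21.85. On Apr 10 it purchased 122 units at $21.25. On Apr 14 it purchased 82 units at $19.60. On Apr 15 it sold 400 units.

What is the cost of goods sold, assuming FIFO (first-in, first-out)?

Apr 15, 400 sold [FIFO — oldest first]: 294 @ $17.45 + 106 @ $21.85 = $7,446.40
Ending inventory: 49 @ $21.85 + 122 @ $21.25 + 82 @ $19.60 = $5,270.35
Check: goods available $12,716.75 = COGS $7,446.40 + ending $5,270.35

COGS = $7,446.40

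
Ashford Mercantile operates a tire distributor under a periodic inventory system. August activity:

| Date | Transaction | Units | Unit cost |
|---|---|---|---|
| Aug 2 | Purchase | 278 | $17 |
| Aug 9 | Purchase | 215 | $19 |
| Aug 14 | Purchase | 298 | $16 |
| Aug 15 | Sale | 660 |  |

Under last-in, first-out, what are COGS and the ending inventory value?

COGS = $11,352; ending inventory = $2,227

Aug 15, 660 sold [LIFO — newest first]: 298 @ $16 + 215 @ $19 + 147 @ $17 = $11,352
Ending inventory: 131 @ $17 = $2,227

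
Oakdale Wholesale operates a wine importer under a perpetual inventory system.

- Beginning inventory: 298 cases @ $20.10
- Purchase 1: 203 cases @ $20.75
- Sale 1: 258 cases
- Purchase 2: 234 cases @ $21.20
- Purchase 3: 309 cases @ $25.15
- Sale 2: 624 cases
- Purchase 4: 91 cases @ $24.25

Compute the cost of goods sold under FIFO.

Sale 1 (258) [FIFO — oldest first]: 258 @ $20.10 = $5,185.80
Sale 2 (624) [FIFO — oldest first]: 40 @ $20.10 + 203 @ $20.75 + 234 @ $21.20 + 147 @ $25.15 = $13,674.10
Total COGS = $5,185.80 + $13,674.10 = $18,859.90
Ending inventory: 162 @ $25.15 + 91 @ $24.25 = $6,281.05
Check: goods available $25,140.95 = COGS $18,859.90 + ending $6,281.05

COGS = $18,859.90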